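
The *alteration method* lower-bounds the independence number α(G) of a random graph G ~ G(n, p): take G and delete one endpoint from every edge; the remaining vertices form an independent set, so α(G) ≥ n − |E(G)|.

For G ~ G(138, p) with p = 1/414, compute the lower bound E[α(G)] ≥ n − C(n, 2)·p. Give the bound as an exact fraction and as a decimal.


E[|E(G)|] = C(138, 2)·p = 9453 · (1/414) = 137/6.
E[α(G)] ≥ n − E[|E(G)|] = 138 − 137/6 = 691/6.
Numerically: ≈ 115.167.
(This is only a lower bound; the true E[α(G)] may be larger.)

E[α(G)] ≥ 691/6 ≈ 115.167.


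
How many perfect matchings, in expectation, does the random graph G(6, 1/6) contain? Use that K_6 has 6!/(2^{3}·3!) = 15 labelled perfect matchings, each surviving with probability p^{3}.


K_6 has 6!/(2^{3}·3!) = 15 labelled perfect matchings.
For each such perfect matching H, let X_H = 1 if all 3 edges of H are present in G. Then P[X_H = 1] = p^{3} = (1/6)^{3} = 1/216.
By linearity: E[X] = Σ_H E[X_H] = 15 · p^{3} = 15 · 1/216 = 5/72.
Numerically: E[X] ≈ 0.069444.

E[X] = 15 · (1/6)^{3} = 5/72 ≈ 0.069444.


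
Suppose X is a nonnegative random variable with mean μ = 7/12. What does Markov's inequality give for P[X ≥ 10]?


μ = E[X] = 7/12, a = 10.
Markov: P[X ≥ 10] ≤ μ/a = (7/12)/10 = 7/120.
Numerically: ≈ 0.058.
(Since a = 10 > μ = 0.583, the bound 7/120 is < 1 and informative.)

P[X ≥ 10] ≤ 7/120 ≈ 0.058.


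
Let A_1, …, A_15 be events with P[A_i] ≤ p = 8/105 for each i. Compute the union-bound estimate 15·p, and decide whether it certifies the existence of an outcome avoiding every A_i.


Union bound: P[∪_{i=1}^{15} A_i] ≤ Σ_i P[A_i] ≤ 15·p = 15·(8/105) = 8/7.
Numerically: 8/7 ≈ 1.142857.
Is 8/7 < 1? NO.
Since the bound 8/7 is ≥ 1, the union bound is uninformative here; it does NOT by itself certify existence.

15·p = 8/7 ≈ 1.142857; existence NOT certified by the union bound.


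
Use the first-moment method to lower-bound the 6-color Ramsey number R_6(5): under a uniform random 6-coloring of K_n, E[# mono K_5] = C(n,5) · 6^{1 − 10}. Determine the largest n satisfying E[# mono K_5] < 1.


We need C(n, 5) · 6^{1 − 10} < 1, i.e. C(n, 5) < 6^{10 − 1} = 10077696.
Check values of n near the boundary:
  n = 65: C(65, 5) = 8259888; 8259888 < 10077696? YES
  n = 66: C(66, 5) = 8936928; 8936928 < 10077696? YES
  n = 67: C(67, 5) = 9657648; 9657648 < 10077696? YES
  n = 68: C(68, 5) = 10424128; 10424128 < 10077696? NO
  n = 69: C(69, 5) = 11238513; 11238513 < 10077696? NO
  n = 70: C(70, 5) = 12103014; 12103014 < 10077696? NO
The largest n with C(n, 5) < 10077696 is n = 67 (where E[X] = 67067/69984 ≈ 0.9583190). Hence R_6(5) > 67, i.e. R_6(5) ≥ 68.

Largest n = 67; hence R_6(5) > 67.


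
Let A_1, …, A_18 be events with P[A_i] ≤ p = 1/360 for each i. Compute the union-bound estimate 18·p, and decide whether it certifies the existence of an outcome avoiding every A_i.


Union bound: P[∪_{i=1}^{18} A_i] ≤ Σ_i P[A_i] ≤ 18·p = 18·(1/360) = 1/20.
Numerically: 1/20 ≈ 0.0500.
Is 1/20 < 1? YES.
Since P[∪ A_i] ≤ 1/20 < 1, the complement has P[∩ A_i^c] ≥ 1 − 1/20 = 19/20 > 0, so some outcome avoids every A_i.

18·p = 1/20 ≈ 0.0500; existence CERTIFIED by the union bound.


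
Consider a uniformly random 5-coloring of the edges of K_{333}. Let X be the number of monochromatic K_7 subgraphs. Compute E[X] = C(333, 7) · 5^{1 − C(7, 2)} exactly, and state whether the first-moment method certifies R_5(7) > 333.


E[X] = C(333, 7) · 5^{1 − 21} = 84549532139028 · 5^{−20} = 84549532139028/95367431640625.
As a reduced fraction: E[X] = 84549532139028/95367431640625 ≈ 0.8865661.
Is E[X] < 1? YES.
Since E[X] < 1, there exists a 5-coloring of K_{333} with no monochromatic K_7; hence R_5(7) > 333.

E[X] = 84549532139028/95367431640625 ≈ 0.8865661; E[X] < 1, so R_5(7) > 333.


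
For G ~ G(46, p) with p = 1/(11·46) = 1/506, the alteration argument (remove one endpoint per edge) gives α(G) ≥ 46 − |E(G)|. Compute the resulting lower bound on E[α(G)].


E[|E(G)|] = C(46, 2)·p = 1035 · (1/506) = 45/22.
E[α(G)] ≥ n − E[|E(G)|] = 46 − 45/22 = 967/22.
Numerically: ≈ 43.955.
(This is only a lower bound; the true E[α(G)] may be larger.)

E[α(G)] ≥ 967/22 ≈ 43.955.


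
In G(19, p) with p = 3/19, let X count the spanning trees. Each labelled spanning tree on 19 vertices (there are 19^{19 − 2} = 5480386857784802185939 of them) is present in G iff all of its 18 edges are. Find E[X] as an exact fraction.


K_19 has 19^{19 − 2} = 5480386857784802185939 labelled spanning trees.
For each such spanning tree H, let X_H = 1 if all 18 edges of H are present in G. Then P[X_H = 1] = p^{18} = (3/19)^{18} = 387420489/104127350297911241532841.
By linearity of expectation: E[X] = Σ_H E[X_H] = 5480386857784802185939 · p^{18} = 5480386857784802185939 · 387420489/104127350297911241532841 = 387420489/19.
Numerically: E[X] ≈ 2.039e+07.

E[X] = 5480386857784802185939 · (3/19)^{18} = 387420489/19 ≈ 2.039e+07.


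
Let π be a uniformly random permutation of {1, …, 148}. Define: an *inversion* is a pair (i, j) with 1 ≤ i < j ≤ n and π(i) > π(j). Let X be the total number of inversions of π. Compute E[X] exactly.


Write X = Σ X_I over the C(148, 2) = 10878 pairs i < j, with X_I the indicator of one inversion.
There are 10878 indicators.
For each fixed pair i < j, the values π(i) and π(j) are two distinct elements of {1, …, 148} in uniformly random order; by symmetry P[π(i) > π(j)] = 1/2.
By linearity: E[X] = 10878 · (1/2) = C(148, 2) · (1/2) = 10878/2 = 5439 ≈ 5439.000000.

E[X] = 5439 = 5439.000000.


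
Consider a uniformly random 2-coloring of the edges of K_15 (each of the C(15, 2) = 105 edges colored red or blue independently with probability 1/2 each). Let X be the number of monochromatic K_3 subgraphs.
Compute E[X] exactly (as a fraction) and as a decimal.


Let X = Σ_S X_S over the C(15, 3) = 455 subsets S of size 3, where X_S = 1 if the K_3 on S is monochromatic.
For a fixed S, the K_3 on S has C(3, 2) = 3 edges. P[all 3 edges red] = (1/2)^3, and likewise for blue, so P[monochromatic] = 2·(1/2)^3 = 2^{1 − 3} = 1/4.
By linearity of expectation: E[X] = C(15, 3) · 2^{1 − 3} = 455 · 1/4 = 455/4.
Numerically: E[X] ≈ 113.7500.

E[X] = C(15,3)·2^(1−C(3,2)) = 455/4 ≈ 113.7500.


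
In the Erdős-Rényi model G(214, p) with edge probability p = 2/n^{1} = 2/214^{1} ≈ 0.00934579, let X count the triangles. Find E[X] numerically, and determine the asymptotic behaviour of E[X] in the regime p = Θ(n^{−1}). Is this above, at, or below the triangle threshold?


Number of potential triangles: C(214, 3) = 1610564.
Each occurs with probability p³ ≈ (0.00934579)³ ≈ 8.16297877e-07.
By linearity: E[X] = C(214, 3)·p³ ≈ 1610564 · 8.16297877e-07 ≈ 1.314700.
Here α = 1, so p = 2/n is exactly at the triangle threshold p ~ 1/n. Asymptotically E[X] → c³/6 = 2³/6 = 4/3 ≈ 1.333333, a bounded constant. In this regime the triangle count is asymptotically Poisson(c³/6).

E[X] ≈ 1.314700; in regime p = Θ(1/n^{1}) E[X] stays bounded (at the triangle threshold p ~ 1/n).


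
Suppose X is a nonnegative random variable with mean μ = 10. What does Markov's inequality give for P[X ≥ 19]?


μ = E[X] = 10, a = 19.
Markov: P[X ≥ 19] ≤ μ/a = (10)/19 = 10/19.
Numerically: ≈ 0.526316.
(Since a = 19 > μ = 10.000000, the bound 10/19 is < 1 and informative.)

P[X ≥ 19] ≤ 10/19 ≈ 0.526316.


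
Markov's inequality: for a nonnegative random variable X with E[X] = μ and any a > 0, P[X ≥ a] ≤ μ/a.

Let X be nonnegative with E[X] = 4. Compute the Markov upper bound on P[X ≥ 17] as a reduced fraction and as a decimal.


μ = E[X] = 4, a = 17.
Markov: P[X ≥ 17] ≤ μ/a = (4)/17 = 4/17.
Numerically: ≈ 0.23529.
(Since a = 17 > μ = 4.00000, the bound 4/17 is < 1 and informative.)

P[X ≥ 17] ≤ 4/17 ≈ 0.23529.


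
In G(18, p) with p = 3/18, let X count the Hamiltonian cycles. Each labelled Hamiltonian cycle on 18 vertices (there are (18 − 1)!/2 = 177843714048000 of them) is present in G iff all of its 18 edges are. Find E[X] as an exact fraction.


K_18 has (18 − 1)!/2 = 177843714048000 labelled Hamiltonian cycles.
For each such Hamiltonian cycle H, let X_H = 1 if all 18 edges of H are present in G. Then P[X_H = 1] = p^{18} = (1/6)^{18} = 1/101559956668416.
By linearity of expectation: E[X] = Σ_H E[X_H] = 177843714048000 · p^{18} = 177843714048000 · 1/101559956668416 = 14889875/8503056.
Numerically: E[X] ≈ 1.7511.

E[X] = 177843714048000 · (1/6)^{18} = 14889875/8503056 ≈ 1.7511.


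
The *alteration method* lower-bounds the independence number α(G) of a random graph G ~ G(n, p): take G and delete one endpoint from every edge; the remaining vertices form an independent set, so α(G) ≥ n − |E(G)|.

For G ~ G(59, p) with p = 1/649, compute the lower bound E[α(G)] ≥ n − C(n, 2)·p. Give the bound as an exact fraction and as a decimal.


E[|E(G)|] = C(59, 2)·p = 1711 · (1/649) = 29/11.
E[α(G)] ≥ n − E[|E(G)|] = 59 − 29/11 = 620/11.
Numerically: ≈ 56.364.
(This is only a lower bound; the true E[α(G)] may be larger.)

E[α(G)] ≥ 620/11 ≈ 56.364.


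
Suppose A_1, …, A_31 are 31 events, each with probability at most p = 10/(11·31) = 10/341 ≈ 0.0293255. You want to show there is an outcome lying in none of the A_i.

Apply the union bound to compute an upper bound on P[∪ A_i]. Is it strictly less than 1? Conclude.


Union bound: P[∪_{i=1}^{31} A_i] ≤ Σ_i P[A_i] ≤ 31·p = 31·(10/341) = 10/11.
Numerically: 10/11 ≈ 0.9090909.
Is 10/11 < 1? YES.
Since P[∪ A_i] ≤ 10/11 < 1, the complement has P[∩ A_i^c] ≥ 1 − 10/11 = 1/11 > 0, so some outcome avoids every A_i.

31·p = 10/11 ≈ 0.9090909; existence CERTIFIED by the union bound.


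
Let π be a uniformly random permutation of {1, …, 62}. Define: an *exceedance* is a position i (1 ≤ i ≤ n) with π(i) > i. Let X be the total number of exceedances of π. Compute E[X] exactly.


Write X = Σ_{i=1}^{62} X_i, where X_i = 1_{π(i) > i}.
For each fixed i, π(i) is uniform over {1, …, 62} (marginal of a uniform permutation), so P[π(i) > i] = (n − i)/n. Summing: Σ_{i=1}^{62} (n − i)/n = (0 + 1 + … + 61)/62 = 62(62 − 1)/(2·62) = (62 − 1)/2.
Hence E[X] = Σ_{i=1}^{62} (62 − i)/62 = 61/2 ≈ 30.500.

E[X] = 61/2 = 30.500.


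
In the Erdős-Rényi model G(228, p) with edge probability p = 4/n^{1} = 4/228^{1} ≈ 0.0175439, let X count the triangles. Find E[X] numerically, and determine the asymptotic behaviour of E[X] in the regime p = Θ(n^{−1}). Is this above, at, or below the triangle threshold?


Number of potential triangles: C(228, 3) = 1949476.
Each occurs with probability p³ ≈ (0.0175439)³ ≈ 5.39977213e-06.
By linearity: E[X] = C(228, 3)·p³ ≈ 1949476 · 5.39977213e-06 ≈ 10.526726.
Here α = 1, so p = 4/n is exactly at the triangle threshold p ~ 1/n. Asymptotically E[X] → c³/6 = 4³/6 = 32/3 ≈ 10.666667, a bounded constant. In this regime the triangle count is asymptotically Poisson(c³/6).

E[X] ≈ 10.526726; in regime p = Θ(1/n^{1}) E[X] stays bounded (at the triangle threshold p ~ 1/n).


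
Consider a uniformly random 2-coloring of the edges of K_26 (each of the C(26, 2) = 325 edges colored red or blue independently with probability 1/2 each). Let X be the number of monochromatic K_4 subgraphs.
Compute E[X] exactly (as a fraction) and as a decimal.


Let X = Σ_S X_S over the C(26, 4) = 14950 subsets S of size 4, where X_S = 1 if the K_4 on S is monochromatic.
For a fixed S, the K_4 on S has C(4, 2) = 6 edges. P[all 6 edges red] = (1/2)^6, and likewise for blue, so P[monochromatic] = 2·(1/2)^6 = 2^{1 − 6} = 1/32.
By linearity of expectation: E[X] = C(26, 4) · 2^{1 − 6} = 14950 · 1/32 = 7475/16.
Numerically: E[X] ≈ 467.188.

E[X] = C(26,4)·2^(1−C(4,2)) = 7475/16 ≈ 467.188.


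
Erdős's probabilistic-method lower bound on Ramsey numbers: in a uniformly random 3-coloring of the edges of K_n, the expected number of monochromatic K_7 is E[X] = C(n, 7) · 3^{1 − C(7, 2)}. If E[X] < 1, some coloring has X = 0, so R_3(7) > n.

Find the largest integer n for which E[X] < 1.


We need C(n, 7) · 3^{1 − 21} < 1, i.e. C(n, 7) < 3^{21 − 1} = 3486784401.
Check values of n near the boundary:
  n = 80: C(80, 7) = 3176716400; 3176716400 < 3486784401? YES
  n = 81: C(81, 7) = 3477216600; 3477216600 < 3486784401? YES
  n = 82: C(82, 7) = 3801756816; 3801756816 < 3486784401? NO
  n = 83: C(83, 7) = 4151918628; 4151918628 < 3486784401? NO
  n = 84: C(84, 7) = 4529365776; 4529365776 < 3486784401? NO
The largest n with C(n, 7) < 3486784401 is n = 81 (where E[X] = 42928600/43046721 ≈ 0.9972560). Hence R_3(7) > 81, i.e. R_3(7) ≥ 82.

Largest n = 81; hence R_3(7) > 81.


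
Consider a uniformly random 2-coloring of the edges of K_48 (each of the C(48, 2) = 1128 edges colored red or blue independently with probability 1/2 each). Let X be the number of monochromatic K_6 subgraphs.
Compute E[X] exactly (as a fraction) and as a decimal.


Let X = Σ_S X_S over the C(48, 6) = 12271512 subsets S of size 6, where X_S = 1 if the K_6 on S is monochromatic.
For a fixed S, the K_6 on S has C(6, 2) = 15 edges. P[all 15 edges red] = (1/2)^15, and likewise for blue, so P[monochromatic] = 2·(1/2)^15 = 2^{1 − 15} = 1/16384.
By linearity: E[X] = C(48, 6) · 2^{1 − 15} = 12271512 · 1/16384 = 1533939/2048.
Numerically: E[X] ≈ 748.993652.

E[X] = C(48,6)·2^(1−C(6,2)) = 1533939/2048 ≈ 748.993652.


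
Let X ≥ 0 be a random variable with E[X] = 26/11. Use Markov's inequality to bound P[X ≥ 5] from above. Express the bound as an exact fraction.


μ = E[X] = 26/11, a = 5.
Markov: P[X ≥ 5] ≤ μ/a = (26/11)/5 = 26/55.
Numerically: ≈ 0.47273.
(Since a = 5 > μ = 2.36364, the bound 26/55 is < 1 and informative.)

P[X ≥ 5] ≤ 26/55 ≈ 0.47273.


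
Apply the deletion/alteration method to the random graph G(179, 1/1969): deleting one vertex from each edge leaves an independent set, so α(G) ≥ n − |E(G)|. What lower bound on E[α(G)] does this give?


E[|E(G)|] = C(179, 2)·p = 15931 · (1/1969) = 89/11.
E[α(G)] ≥ n − E[|E(G)|] = 179 − 89/11 = 1880/11.
Numerically: ≈ 170.909091.
(This is only a lower bound; the true E[α(G)] may be larger.)

E[α(G)] ≥ 1880/11 ≈ 170.909091.


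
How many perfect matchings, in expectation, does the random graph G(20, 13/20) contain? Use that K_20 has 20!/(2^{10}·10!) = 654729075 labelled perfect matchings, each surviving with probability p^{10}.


K_20 has 20!/(2^{10}·10!) = 654729075 labelled perfect matchings.
For each such perfect matching H, let X_H = 1 if all 10 edges of H are present in G. Then P[X_H = 1] = p^{10} = (13/20)^{10} = 137858491849/10240000000000.
By linearity of expectation: E[X] = Σ_H E[X_H] = 654729075 · p^{10} = 654729075 · 137858491849/10240000000000 = 3610398513967632387/409600000000.
Numerically: E[X] ≈ 8.81e+06.

E[X] = 654729075 · (13/20)^{10} = 3610398513967632387/409600000000 ≈ 8.81e+06.


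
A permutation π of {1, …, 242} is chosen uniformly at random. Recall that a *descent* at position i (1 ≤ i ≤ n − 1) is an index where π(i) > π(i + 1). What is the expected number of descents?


Write X = Σ X_I over i = 1, …, 241, with X_I the indicator of one descent.
There are 241 indicators.
For each fixed i, the pair (π(i), π(i+1)) is a uniformly random ordered pair of distinct values from {1, …, 242}; by symmetry P[π(i) > π(i+1)] = 1/2.
By linearity: E[X] = 241 · (1/2) = (242 − 1) · (1/2) = 241/2 ≈ 120.500000.

E[X] = 241/2 = 120.500000.


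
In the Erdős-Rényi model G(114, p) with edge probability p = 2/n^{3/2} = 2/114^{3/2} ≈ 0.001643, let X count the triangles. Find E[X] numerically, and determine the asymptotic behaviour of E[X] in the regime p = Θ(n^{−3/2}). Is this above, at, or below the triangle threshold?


Number of potential triangles: C(114, 3) = 240464.
Each occurs with probability p³ ≈ (0.001643)³ ≈ 4.436272e-09.
By linearity: E[X] = C(114, 3)·p³ ≈ 240464 · 4.436272e-09 ≈ 0.0011.
Since α = 3/2 > 1, p = c/n^{3/2} = o(1/n) is below the triangle threshold p ~ 1/n. Asymptotically E[X] ~ (c³/6)·n^{3(1−α)} = (2³/6)·n^{-1.5} → 0, so by Markov's inequality G has no triangles w.h.p.

E[X] ≈ 0.0011; in regime p = Θ(1/n^{3/2}) E[X] tends to 0 (below the triangle threshold p ~ 1/n).


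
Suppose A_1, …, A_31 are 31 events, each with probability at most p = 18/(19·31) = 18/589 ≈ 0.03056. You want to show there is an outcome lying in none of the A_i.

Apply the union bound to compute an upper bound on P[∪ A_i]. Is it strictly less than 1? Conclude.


Union bound: P[∪_{i=1}^{31} A_i] ≤ Σ_i P[A_i] ≤ 31·p = 31·(18/589) = 18/19.
Numerically: 18/19 ≈ 0.94737.
Is 18/19 < 1? YES.
Since P[∪ A_i] ≤ 18/19 < 1, the complement has P[∩ A_i^c] ≥ 1 − 18/19 = 1/19 > 0, so some outcome avoids every A_i.

31·p = 18/19 ≈ 0.94737; existence CERTIFIED by the union bound.


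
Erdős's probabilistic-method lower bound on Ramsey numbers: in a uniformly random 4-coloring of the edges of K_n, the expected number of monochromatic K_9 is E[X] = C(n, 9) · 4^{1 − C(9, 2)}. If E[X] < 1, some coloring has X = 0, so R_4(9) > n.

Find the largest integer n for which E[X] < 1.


We need C(n, 9) · 4^{1 − 36} < 1, i.e. C(n, 9) < 4^{36 − 1} = 1180591620717411303424.
Check values of n near the boundary:
  n = 910: C(910, 9) = 1133378248346922788210; 1133378248346922788210 < 1180591620717411303424? YES
  n = 911: C(911, 9) = 1144686900492291197405; 1144686900492291197405 < 1180591620717411303424? YES
  n = 912: C(912, 9) = 1156095740032081475120; 1156095740032081475120 < 1180591620717411303424? YES
  n = 913: C(913, 9) = 1167605542753639808390; 1167605542753639808390 < 1180591620717411303424? YES
  n = 914: C(914, 9) = 1179217089587653905932; 1179217089587653905932 < 1180591620717411303424? YES
  n = 915: C(915, 9) = 1190931166636537885130; 1190931166636537885130 < 1180591620717411303424? NO
The largest n with C(n, 9) < 1180591620717411303424 is n = 914 (where E[X] = 294804272396913476483/295147905179352825856 ≈ 0.999). Hence R_4(9) > 914, i.e. R_4(9) ≥ 915.

Largest n = 914; hence R_4(9) > 914.


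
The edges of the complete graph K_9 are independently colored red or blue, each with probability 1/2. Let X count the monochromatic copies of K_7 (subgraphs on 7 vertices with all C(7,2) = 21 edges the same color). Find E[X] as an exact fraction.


Let X = Σ_S X_S over the C(9, 7) = 36 subsets S of size 7, where X_S = 1 if the K_7 on S is monochromatic.
For a fixed S, the K_7 on S has C(7, 2) = 21 edges. P[all 21 edges red] = (1/2)^21, and likewise for blue, so P[monochromatic] = 2·(1/2)^21 = 2^{1 − 21} = 1/1048576.
Summing: E[X] = C(9, 7) · 2^{1 − 21} = 36 · 1/1048576 = 9/262144.
Numerically: E[X] ≈ 0.00003.

E[X] = C(9,7)·2^(1−C(7,2)) = 9/262144 ≈ 0.00003.


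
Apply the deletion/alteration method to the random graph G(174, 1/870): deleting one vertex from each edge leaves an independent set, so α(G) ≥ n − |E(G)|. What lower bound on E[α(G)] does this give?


E[|E(G)|] = C(174, 2)·p = 15051 · (1/870) = 173/10.
E[α(G)] ≥ n − E[|E(G)|] = 174 − 173/10 = 1567/10.
Numerically: ≈ 156.7000.
(This is only a lower bound; the true E[α(G)] may be larger.)

E[α(G)] ≥ 1567/10 ≈ 156.7000.


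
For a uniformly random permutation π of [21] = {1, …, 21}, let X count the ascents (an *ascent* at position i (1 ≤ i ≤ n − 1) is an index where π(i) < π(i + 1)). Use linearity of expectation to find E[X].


Write X = Σ X_I over i = 1, …, 20, with X_I the indicator of one ascent.
There are 20 indicators.
For each fixed i, the pair (π(i), π(i+1)) is a uniformly random ordered pair of distinct values from {1, …, 21}; by symmetry P[π(i) < π(i+1)] = 1/2.
By linearity: E[X] = 20 · (1/2) = (21 − 1) · (1/2) = 10 ≈ 10.000000.

E[X] = 10 = 10.000000.


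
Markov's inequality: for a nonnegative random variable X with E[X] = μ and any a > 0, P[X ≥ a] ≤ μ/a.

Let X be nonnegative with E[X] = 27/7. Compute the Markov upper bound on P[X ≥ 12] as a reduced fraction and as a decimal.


μ = E[X] = 27/7, a = 12.
Markov: P[X ≥ 12] ≤ μ/a = (27/7)/12 = 9/28.
Numerically: ≈ 0.3214.
(Since a = 12 > μ = 3.8571, the bound 9/28 is < 1 and informative.)

P[X ≥ 12] ≤ 9/28 ≈ 0.3214.


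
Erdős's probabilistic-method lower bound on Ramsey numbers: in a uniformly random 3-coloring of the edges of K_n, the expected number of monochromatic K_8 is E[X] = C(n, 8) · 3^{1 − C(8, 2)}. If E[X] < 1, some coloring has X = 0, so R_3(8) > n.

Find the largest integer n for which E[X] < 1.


We need C(n, 8) · 3^{1 − 28} < 1, i.e. C(n, 8) < 3^{28 − 1} = 7625597484987.
Check values of n near the boundary:
  n = 154: C(154, 8) = 6521818990995; 6521818990995 < 7625597484987? YES
  n = 155: C(155, 8) = 6876747915675; 6876747915675 < 7625597484987? YES
  n = 156: C(156, 8) = 7248464019225; 7248464019225 < 7625597484987? YES
  n = 157: C(157, 8) = 7637643295425; 7637643295425 < 7625597484987? NO
  n = 158: C(158, 8) = 8044984271181; 8044984271181 < 7625597484987? NO
  n = 159: C(159, 8) = 8471208603429; 8471208603429 < 7625597484987? NO
The largest n with C(n, 8) < 7625597484987 is n = 156 (where E[X] = 805384891025/847288609443 ≈ 0.95054). Hence R_3(8) > 156, i.e. R_3(8) ≥ 157.

Largest n = 156; hence R_3(8) > 156.


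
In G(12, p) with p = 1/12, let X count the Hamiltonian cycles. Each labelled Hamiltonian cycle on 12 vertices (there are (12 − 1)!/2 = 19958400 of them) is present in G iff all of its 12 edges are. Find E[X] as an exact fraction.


K_12 has (12 − 1)!/2 = 19958400 labelled Hamiltonian cycles.
For each such Hamiltonian cycle H, let X_H = 1 if all 12 edges of H are present in G. Then P[X_H = 1] = p^{12} = (1/12)^{12} = 1/8916100448256.
By linearity of expectation: E[X] = Σ_H E[X_H] = 19958400 · p^{12} = 19958400 · 1/8916100448256 = 1925/859963392.
Numerically: E[X] ≈ 2.23847e-06.

E[X] = 19958400 · (1/12)^{12} = 1925/859963392 ≈ 2.23847e-06.


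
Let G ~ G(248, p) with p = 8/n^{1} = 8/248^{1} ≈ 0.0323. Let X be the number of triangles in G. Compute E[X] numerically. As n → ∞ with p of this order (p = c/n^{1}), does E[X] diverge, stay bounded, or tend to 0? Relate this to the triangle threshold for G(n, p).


Number of potential triangles: C(248, 3) = 2511496.
Each occurs with probability p³ ≈ (0.0323)³ ≈ 3.35672e-05.
By linearity: E[X] = C(248, 3)·p³ ≈ 2511496 · 3.35672e-05 ≈ 84.304.
Here α = 1, so p = 8/n is exactly at the triangle threshold p ~ 1/n. Asymptotically E[X] → c³/6 = 8³/6 = 256/3 ≈ 85.333, a bounded constant. In this regime the triangle count is asymptotically Poisson(c³/6).

E[X] ≈ 84.304; in regime p = Θ(1/n^{1}) E[X] stays bounded (at the triangle threshold p ~ 1/n).


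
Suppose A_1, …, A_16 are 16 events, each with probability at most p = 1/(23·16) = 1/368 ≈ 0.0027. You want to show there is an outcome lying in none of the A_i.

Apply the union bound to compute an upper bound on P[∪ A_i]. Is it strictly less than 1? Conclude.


Union bound: P[∪_{i=1}^{16} A_i] ≤ Σ_i P[A_i] ≤ 16·p = 16·(1/368) = 1/23.
Numerically: 1/23 ≈ 0.0435.
Is 1/23 < 1? YES.
Since P[∪ A_i] ≤ 1/23 < 1, the complement has P[∩ A_i^c] ≥ 1 − 1/23 = 22/23 > 0, so some outcome avoids every A_i.

16·p = 1/23 ≈ 0.0435; existence CERTIFIED by the union bound.


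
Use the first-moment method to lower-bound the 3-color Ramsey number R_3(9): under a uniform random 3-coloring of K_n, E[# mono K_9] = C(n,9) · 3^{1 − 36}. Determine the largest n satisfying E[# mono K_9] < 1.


We need C(n, 9) · 3^{1 − 36} < 1, i.e. C(n, 9) < 3^{36 − 1} = 50031545098999707.
Check values of n near the boundary:
  n = 296: C(296, 9) = 42513789098994080; 42513789098994080 < 50031545098999707? YES
  n = 297: C(297, 9) = 43842345008337645; 43842345008337645 < 50031545098999707? YES
  n = 298: C(298, 9) = 45207677551849890; 45207677551849890 < 50031545098999707? YES
  n = 299: C(299, 9) = 46610674441390059; 46610674441390059 < 50031545098999707? YES
  n = 300: C(300, 9) = 48052241692154700; 48052241692154700 < 50031545098999707? YES
  n = 301: C(301, 9) = 49533303936090975; 49533303936090975 < 50031545098999707? YES
  n = 302: C(302, 9) = 51054804739588650; 51054804739588650 < 50031545098999707? NO
  n = 303: C(303, 9) = 52617706925494425; 52617706925494425 < 50031545098999707? NO
The largest n with C(n, 9) < 50031545098999707 is n = 301 (where E[X] = 16511101312030325/16677181699666569 ≈ 0.990). Hence R_3(9) > 301, i.e. R_3(9) ≥ 302.

Largest n = 301; hence R_3(9) > 301.


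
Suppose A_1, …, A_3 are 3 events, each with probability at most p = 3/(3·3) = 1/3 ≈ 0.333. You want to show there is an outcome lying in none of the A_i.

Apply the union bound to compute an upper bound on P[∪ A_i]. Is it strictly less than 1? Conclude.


Union bound: P[∪_{i=1}^{3} A_i] ≤ Σ_i P[A_i] ≤ 3·p = 3·(1/3) = 1.
Numerically: 1 ≈ 1.000.
Is 1 < 1? NO.
Since the bound 1 is ≥ 1, the union bound is uninformative here; it does NOT by itself certify existence.

3·p = 1 ≈ 1.000; existence NOT certified by the union bound.


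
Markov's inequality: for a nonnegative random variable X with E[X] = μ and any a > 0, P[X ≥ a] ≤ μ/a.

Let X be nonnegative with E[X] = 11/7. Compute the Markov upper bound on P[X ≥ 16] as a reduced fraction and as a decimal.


μ = E[X] = 11/7, a = 16.
Markov: P[X ≥ 16] ≤ μ/a = (11/7)/16 = 11/112.
Numerically: ≈ 0.09821.
(Since a = 16 > μ = 1.57143, the bound 11/112 is < 1 and informative.)

P[X ≥ 16] ≤ 11/112 ≈ 0.09821.


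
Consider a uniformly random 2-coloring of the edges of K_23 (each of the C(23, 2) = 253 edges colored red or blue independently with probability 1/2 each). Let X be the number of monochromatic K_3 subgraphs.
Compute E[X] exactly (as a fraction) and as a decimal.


Let X = Σ_S X_S over the C(23, 3) = 1771 subsets S of size 3, where X_S = 1 if the K_3 on S is monochromatic.
For a fixed S, the K_3 on S has C(3, 2) = 3 edges. P[all 3 edges red] = (1/2)^3, and likewise for blue, so P[monochromatic] = 2·(1/2)^3 = 2^{1 − 3} = 1/4.
Summing: E[X] = C(23, 3) · 2^{1 − 3} = 1771 · 1/4 = 1771/4.
Numerically: E[X] ≈ 442.750000.

E[X] = C(23,3)·2^(1−C(3,2)) = 1771/4 ≈ 442.750000.


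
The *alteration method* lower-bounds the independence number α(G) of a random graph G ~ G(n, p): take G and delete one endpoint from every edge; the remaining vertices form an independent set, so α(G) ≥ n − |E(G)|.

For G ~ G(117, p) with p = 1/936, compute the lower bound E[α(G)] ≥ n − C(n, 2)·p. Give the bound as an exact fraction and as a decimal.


E[|E(G)|] = C(117, 2)·p = 6786 · (1/936) = 29/4.
E[α(G)] ≥ n − E[|E(G)|] = 117 − 29/4 = 439/4.
Numerically: ≈ 109.75000.
(This is only a lower bound; the true E[α(G)] may be larger.)

E[α(G)] ≥ 439/4 ≈ 109.75000.


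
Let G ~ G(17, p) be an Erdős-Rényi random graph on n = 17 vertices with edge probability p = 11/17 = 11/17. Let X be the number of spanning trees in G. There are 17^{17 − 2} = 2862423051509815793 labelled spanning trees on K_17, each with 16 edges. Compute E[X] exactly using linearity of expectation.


K_17 has 17^{17 − 2} = 2862423051509815793 labelled spanning trees.
For each such spanning tree H, let X_H = 1 if all 16 edges of H are present in G. Then P[X_H = 1] = p^{16} = (11/17)^{16} = 45949729863572161/48661191875666868481.
By linearity of expectation: E[X] = Σ_H E[X_H] = 2862423051509815793 · p^{16} = 2862423051509815793 · 45949729863572161/48661191875666868481 = 45949729863572161/17.
Numerically: E[X] ≈ 2.703e+15.

E[X] = 2862423051509815793 · (11/17)^{16} = 45949729863572161/17 ≈ 2.703e+15.


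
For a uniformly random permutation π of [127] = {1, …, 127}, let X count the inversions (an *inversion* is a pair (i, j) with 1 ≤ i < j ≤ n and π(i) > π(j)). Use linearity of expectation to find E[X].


Write X = Σ X_I over the C(127, 2) = 8001 pairs i < j, with X_I the indicator of one inversion.
There are 8001 indicators.
For each fixed pair i < j, the values π(i) and π(j) are two distinct elements of {1, …, 127} in uniformly random order; by symmetry P[π(i) > π(j)] = 1/2.
By linearity: E[X] = 8001 · (1/2) = C(127, 2) · (1/2) = 8001/2 = 8001/2 ≈ 4000.50000.

E[X] = 8001/2 = 4000.50000.


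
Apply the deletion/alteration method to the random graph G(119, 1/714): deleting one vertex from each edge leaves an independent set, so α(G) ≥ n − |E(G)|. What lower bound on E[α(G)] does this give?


E[|E(G)|] = C(119, 2)·p = 7021 · (1/714) = 59/6.
E[α(G)] ≥ n − E[|E(G)|] = 119 − 59/6 = 655/6.
Numerically: ≈ 109.1667.
(This is only a lower bound; the true E[α(G)] may be larger.)

E[α(G)] ≥ 655/6 ≈ 109.1667.


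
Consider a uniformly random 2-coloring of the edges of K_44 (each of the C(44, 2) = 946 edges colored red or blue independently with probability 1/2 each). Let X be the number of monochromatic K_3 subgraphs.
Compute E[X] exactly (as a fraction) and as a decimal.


Let X = Σ_S X_S over the C(44, 3) = 13244 subsets S of size 3, where X_S = 1 if the K_3 on S is monochromatic.
For a fixed S, the K_3 on S has C(3, 2) = 3 edges. P[all 3 edges red] = (1/2)^3, and likewise for blue, so P[monochromatic] = 2·(1/2)^3 = 2^{1 − 3} = 1/4.
By linearity of expectation: E[X] = C(44, 3) · 2^{1 − 3} = 13244 · 1/4 = 3311.
Numerically: E[X] ≈ 3311.000000.

E[X] = C(44,3)·2^(1−C(3,2)) = 3311 ≈ 3311.000000.


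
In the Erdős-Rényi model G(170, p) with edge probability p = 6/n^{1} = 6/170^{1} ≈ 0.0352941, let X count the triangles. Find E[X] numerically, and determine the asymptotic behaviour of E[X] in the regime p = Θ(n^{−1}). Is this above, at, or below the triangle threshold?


Number of potential triangles: C(170, 3) = 804440.
Each occurs with probability p³ ≈ (0.0352941)³ ≈ 4.39649908e-05.
By linearity: E[X] = C(170, 3)·p³ ≈ 804440 · 4.39649908e-05 ≈ 35.367197.
Here α = 1, so p = 6/n is exactly at the triangle threshold p ~ 1/n. Asymptotically E[X] → c³/6 = 6³/6 = 36 ≈ 36.000000, a bounded constant. In this regime the triangle count is asymptotically Poisson(c³/6).

E[X] ≈ 35.367197; in regime p = Θ(1/n^{1}) E[X] stays bounded (at the triangle threshold p ~ 1/n).


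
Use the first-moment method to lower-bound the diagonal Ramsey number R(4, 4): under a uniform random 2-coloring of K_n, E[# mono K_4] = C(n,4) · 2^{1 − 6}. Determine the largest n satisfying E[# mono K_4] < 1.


We need C(n, 4) · 2^{1 − 6} < 1, i.e. C(n, 4) < 2^{6 − 1} = 32.
Check values of n near the boundary:
  n = 4: C(4, 4) = 1; 1 < 32? YES
  n = 5: C(5, 4) = 5; 5 < 32? YES
  n = 6: C(6, 4) = 15; 15 < 32? YES
  n = 7: C(7, 4) = 35; 35 < 32? NO
The largest n with C(n, 4) < 32 is n = 6 (where E[X] = 15/32 ≈ 0.46875). Hence R(4, 4) > 6, i.e. R(4, 4) ≥ 7.

Largest n = 6; hence R(4, 4) > 6.


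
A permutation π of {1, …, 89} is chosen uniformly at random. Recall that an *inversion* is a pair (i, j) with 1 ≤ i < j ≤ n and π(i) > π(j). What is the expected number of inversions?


Write X = Σ X_I over the C(89, 2) = 3916 pairs i < j, with X_I the indicator of one inversion.
There are 3916 indicators.
For each fixed pair i < j, the values π(i) and π(j) are two distinct elements of {1, …, 89} in uniformly random order; by symmetry P[π(i) > π(j)] = 1/2.
By linearity: E[X] = 3916 · (1/2) = C(89, 2) · (1/2) = 3916/2 = 1958 ≈ 1958.0000.

E[X] = 1958 = 1958.0000.


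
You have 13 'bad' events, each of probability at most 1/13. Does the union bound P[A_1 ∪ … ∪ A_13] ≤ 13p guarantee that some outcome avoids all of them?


Union bound: P[∪_{i=1}^{13} A_i] ≤ Σ_i P[A_i] ≤ 13·p = 13·(1/13) = 1.
Numerically: 1 ≈ 1.000000.
Is 1 < 1? NO.
Since the bound 1 is ≥ 1, the union bound is uninformative here; it does NOT by itself certify existence.

13·p = 1 ≈ 1.000000; existence NOT certified by the union bound.


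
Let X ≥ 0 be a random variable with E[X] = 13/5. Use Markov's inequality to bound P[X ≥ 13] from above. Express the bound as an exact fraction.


μ = E[X] = 13/5, a = 13.
Markov: P[X ≥ 13] ≤ μ/a = (13/5)/13 = 1/5.
Numerically: ≈ 0.2000.
(Since a = 13 > μ = 2.6000, the bound 1/5 is < 1 and informative.)

P[X ≥ 13] ≤ 1/5 ≈ 0.2000.


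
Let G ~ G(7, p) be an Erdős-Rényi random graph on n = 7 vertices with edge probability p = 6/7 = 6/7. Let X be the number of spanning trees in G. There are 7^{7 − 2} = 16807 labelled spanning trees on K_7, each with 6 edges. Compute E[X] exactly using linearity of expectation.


K_7 has 7^{7 − 2} = 16807 labelled spanning trees.
For each such spanning tree H, let X_H = 1 if all 6 edges of H are present in G. Then P[X_H = 1] = p^{6} = (6/7)^{6} = 46656/117649.
By linearity of expectation: E[X] = Σ_H E[X_H] = 16807 · p^{6} = 16807 · 46656/117649 = 46656/7.
Numerically: E[X] ≈ 6665.

E[X] = 16807 · (6/7)^{6} = 46656/7 ≈ 6665.


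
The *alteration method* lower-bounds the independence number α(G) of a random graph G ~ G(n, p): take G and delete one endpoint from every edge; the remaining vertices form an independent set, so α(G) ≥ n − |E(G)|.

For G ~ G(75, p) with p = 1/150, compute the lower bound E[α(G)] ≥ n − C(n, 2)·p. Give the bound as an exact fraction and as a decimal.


E[|E(G)|] = C(75, 2)·p = 2775 · (1/150) = 37/2.
E[α(G)] ≥ n − E[|E(G)|] = 75 − 37/2 = 113/2.
Numerically: ≈ 56.500.
(This is only a lower bound; the true E[α(G)] may be larger.)

E[α(G)] ≥ 113/2 ≈ 56.500.


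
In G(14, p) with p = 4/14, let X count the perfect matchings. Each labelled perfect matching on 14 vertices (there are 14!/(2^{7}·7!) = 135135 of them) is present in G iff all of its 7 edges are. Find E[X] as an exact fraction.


K_14 has 14!/(2^{7}·7!) = 135135 labelled perfect matchings.
For each such perfect matching H, let X_H = 1 if all 7 edges of H are present in G. Then P[X_H = 1] = p^{7} = (2/7)^{7} = 128/823543.
Summing the indicators: E[X] = Σ_H E[X_H] = 135135 · p^{7} = 135135 · 128/823543 = 2471040/117649.
Numerically: E[X] ≈ 21.

E[X] = 135135 · (2/7)^{7} = 2471040/117649 ≈ 21.


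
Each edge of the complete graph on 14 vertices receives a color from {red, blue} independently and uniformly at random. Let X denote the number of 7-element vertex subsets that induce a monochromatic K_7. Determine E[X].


Let X = Σ_S X_S over the C(14, 7) = 3432 subsets S of size 7, where X_S = 1 if the K_7 on S is monochromatic.
For a fixed S, the K_7 on S has C(7, 2) = 21 edges. P[all 21 edges red] = (1/2)^21, and likewise for blue, so P[monochromatic] = 2·(1/2)^21 = 2^{1 − 21} = 1/1048576.
Summing: E[X] = C(14, 7) · 2^{1 − 21} = 3432 · 1/1048576 = 429/131072.
Numerically: E[X] ≈ 0.00327.

E[X] = C(14,7)·2^(1−C(7,2)) = 429/131072 ≈ 0.00327.


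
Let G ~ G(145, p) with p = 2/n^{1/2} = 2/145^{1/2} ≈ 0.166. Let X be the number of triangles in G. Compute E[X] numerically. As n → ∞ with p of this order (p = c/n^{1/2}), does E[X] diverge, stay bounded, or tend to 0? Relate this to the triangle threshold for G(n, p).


Number of potential triangles: C(145, 3) = 497640.
Each occurs with probability p³ ≈ (0.166)³ ≈ 4.58182e-03.
By linearity: E[X] = C(145, 3)·p³ ≈ 497640 · 4.58182e-03 ≈ 2280.097.
Since α = 1/2 < 1, p = c/n^{1/2} ≫ 1/n is above the triangle threshold p ~ 1/n. Asymptotically E[X] ~ (c³/6)·n^{3(1−α)} = (2³/6)·n^{1.5} → ∞; triangles are abundant w.h.p.

E[X] ≈ 2280.097; in regime p = Θ(1/n^{1/2}) E[X] diverges (above the triangle threshold p ~ 1/n).


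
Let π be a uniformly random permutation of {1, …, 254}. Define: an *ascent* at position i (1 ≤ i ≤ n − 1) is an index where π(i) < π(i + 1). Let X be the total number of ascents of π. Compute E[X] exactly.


Write X = Σ X_I over i = 1, …, 253, with X_I the indicator of one ascent.
There are 253 indicators.
For each fixed i, the pair (π(i), π(i+1)) is a uniformly random ordered pair of distinct values from {1, …, 254}; by symmetry P[π(i) < π(i+1)] = 1/2.
By linearity: E[X] = 253 · (1/2) = (254 − 1) · (1/2) = 253/2 ≈ 126.50000.

E[X] = 253/2 = 126.50000.


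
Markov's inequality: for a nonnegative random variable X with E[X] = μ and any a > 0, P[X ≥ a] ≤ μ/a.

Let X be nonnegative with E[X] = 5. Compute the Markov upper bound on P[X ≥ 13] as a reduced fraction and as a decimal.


μ = E[X] = 5, a = 13.
Markov: P[X ≥ 13] ≤ μ/a = (5)/13 = 5/13.
Numerically: ≈ 0.3846.
(Since a = 13 > μ = 5.0000, the bound 5/13 is < 1 and informative.)

P[X ≥ 13] ≤ 5/13 ≈ 0.3846.


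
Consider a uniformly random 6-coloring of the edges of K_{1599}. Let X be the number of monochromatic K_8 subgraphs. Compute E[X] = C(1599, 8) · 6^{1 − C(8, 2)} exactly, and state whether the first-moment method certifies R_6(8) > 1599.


E[X] = C(1599, 8) · 6^{1 − 28} = 1041478627524184359081 · 6^{−27} = 1041478627524184359081/1023490369077469249536.
As a reduced fraction: E[X] = 38573282500895717003/37907050706572935168 ≈ 1.0175754.
Is E[X] < 1? NO.
Since E[X] ≥ 1, the first-moment bound is inconclusive at n = 1599; it does NOT by itself certify R_6(8) > 1599.

E[X] = 38573282500895717003/37907050706572935168 ≈ 1.0175754; E[X] ≥ 1; first-moment method inconclusive here.


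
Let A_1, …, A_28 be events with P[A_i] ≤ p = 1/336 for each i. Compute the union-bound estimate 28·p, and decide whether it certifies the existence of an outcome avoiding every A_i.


Union bound: P[∪_{i=1}^{28} A_i] ≤ Σ_i P[A_i] ≤ 28·p = 28·(1/336) = 1/12.
Numerically: 1/12 ≈ 0.083.
Is 1/12 < 1? YES.
Since P[∪ A_i] ≤ 1/12 < 1, the complement has P[∩ A_i^c] ≥ 1 − 1/12 = 11/12 > 0, so some outcome avoids every A_i.

28·p = 1/12 ≈ 0.083; existence CERTIFIED by the union bound.


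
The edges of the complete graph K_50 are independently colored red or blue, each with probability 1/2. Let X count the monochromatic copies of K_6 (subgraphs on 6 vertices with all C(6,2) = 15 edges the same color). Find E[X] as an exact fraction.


Let X = Σ_S X_S over the C(50, 6) = 15890700 subsets S of size 6, where X_S = 1 if the K_6 on S is monochromatic.
For a fixed S, the K_6 on S has C(6, 2) = 15 edges. P[all 15 edges red] = (1/2)^15, and likewise for blue, so P[monochromatic] = 2·(1/2)^15 = 2^{1 − 15} = 1/16384.
By linearity: E[X] = C(50, 6) · 2^{1 − 15} = 15890700 · 1/16384 = 3972675/4096.
Numerically: E[X] ≈ 969.891.

E[X] = C(50,6)·2^(1−C(6,2)) = 3972675/4096 ≈ 969.891.


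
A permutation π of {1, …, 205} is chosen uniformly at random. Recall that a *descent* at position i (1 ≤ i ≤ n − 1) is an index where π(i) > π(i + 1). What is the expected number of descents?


Write X = Σ X_I over i = 1, …, 204, with X_I the indicator of one descent.
There are 204 indicators.
For each fixed i, the pair (π(i), π(i+1)) is a uniformly random ordered pair of distinct values from {1, …, 205}; by symmetry P[π(i) > π(i+1)] = 1/2.
By linearity: E[X] = 204 · (1/2) = (205 − 1) · (1/2) = 102 ≈ 102.00000.

E[X] = 102 = 102.00000.


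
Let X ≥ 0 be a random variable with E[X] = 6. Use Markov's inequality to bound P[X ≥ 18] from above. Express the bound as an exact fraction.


μ = E[X] = 6, a = 18.
Markov: P[X ≥ 18] ≤ μ/a = (6)/18 = 1/3.
Numerically: ≈ 0.333333.
(Since a = 18 > μ = 6.000000, the bound 1/3 is < 1 and informative.)

P[X ≥ 18] ≤ 1/3 ≈ 0.333333.


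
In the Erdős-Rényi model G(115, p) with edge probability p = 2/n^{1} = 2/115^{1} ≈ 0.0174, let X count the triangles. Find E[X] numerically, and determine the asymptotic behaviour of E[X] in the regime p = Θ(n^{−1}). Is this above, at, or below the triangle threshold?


Number of potential triangles: C(115, 3) = 246905.
Each occurs with probability p³ ≈ (0.0174)³ ≈ 5.26013e-06.
By linearity: E[X] = C(115, 3)·p³ ≈ 246905 · 5.26013e-06 ≈ 1.299.
Here α = 1, so p = 2/n is exactly at the triangle threshold p ~ 1/n. Asymptotically E[X] → c³/6 = 2³/6 = 4/3 ≈ 1.333, a bounded constant. In this regime the triangle count is asymptotically Poisson(c³/6).

E[X] ≈ 1.299; in regime p = Θ(1/n^{1}) E[X] stays bounded (at the triangle threshold p ~ 1/n).
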